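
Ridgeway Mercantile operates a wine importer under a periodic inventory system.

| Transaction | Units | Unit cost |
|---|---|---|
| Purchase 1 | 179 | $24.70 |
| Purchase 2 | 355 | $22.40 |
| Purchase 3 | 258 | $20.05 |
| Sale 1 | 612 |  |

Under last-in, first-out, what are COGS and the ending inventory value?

COGS = $13,102.50; ending inventory = $4,443.70

Sale 1 (612) [LIFO — newest first]: 258 @ $20.05 + 354 @ $22.40 = $13,102.50
Ending inventory: 179 @ $24.70 + 1 @ $22.40 = $4,443.70
Check: goods available $17,546.20 = COGS $13,102.50 + ending $4,443.70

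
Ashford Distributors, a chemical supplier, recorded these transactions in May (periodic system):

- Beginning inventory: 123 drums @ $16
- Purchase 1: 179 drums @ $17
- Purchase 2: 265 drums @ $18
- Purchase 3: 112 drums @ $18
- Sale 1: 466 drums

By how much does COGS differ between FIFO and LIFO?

$336

FIFO COGS: 123 @ $16 + 179 @ $17 + 164 @ $18 = $7,963
LIFO COGS: 112 @ $18 + 265 @ $18 + 89 @ $17 = $8,299
Difference = |$7,963 − $8,299| = $336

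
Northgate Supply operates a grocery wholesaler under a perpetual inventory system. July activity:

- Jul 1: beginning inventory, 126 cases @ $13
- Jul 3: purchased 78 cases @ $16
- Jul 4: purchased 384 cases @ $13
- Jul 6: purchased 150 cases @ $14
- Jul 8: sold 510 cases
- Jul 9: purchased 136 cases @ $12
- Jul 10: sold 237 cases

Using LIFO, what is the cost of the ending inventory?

Ending inventory = $1,654

Jul 8, 510 sold [LIFO — newest first]: 150 @ $14 + 360 @ $13 = $6,780
Jul 10, 237 sold [LIFO — newest first]: 136 @ $12 + 24 @ $13 + 77 @ $16 = $3,176
Total COGS = $6,780 + $3,176 = $9,956
Ending inventory: 126 @ $13 + 1 @ $16 = $1,654
Check: goods available $11,610 = COGS $9,956 + ending $1,654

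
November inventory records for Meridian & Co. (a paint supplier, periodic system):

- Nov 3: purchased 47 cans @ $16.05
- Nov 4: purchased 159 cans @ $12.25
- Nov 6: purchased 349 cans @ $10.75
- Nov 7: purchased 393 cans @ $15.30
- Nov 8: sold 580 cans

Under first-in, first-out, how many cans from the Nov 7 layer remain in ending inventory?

Nov 8, 580 sold [FIFO — oldest first]: 47 @ $16.05 + 159 @ $12.25 + 349 @ $10.75 + 25 @ $15.30 = $6,836.35
Ending inventory: 368 @ $15.30 = $5,630.40
Check: goods available $12,466.75 = COGS $6,836.35 + ending $5,630.40

368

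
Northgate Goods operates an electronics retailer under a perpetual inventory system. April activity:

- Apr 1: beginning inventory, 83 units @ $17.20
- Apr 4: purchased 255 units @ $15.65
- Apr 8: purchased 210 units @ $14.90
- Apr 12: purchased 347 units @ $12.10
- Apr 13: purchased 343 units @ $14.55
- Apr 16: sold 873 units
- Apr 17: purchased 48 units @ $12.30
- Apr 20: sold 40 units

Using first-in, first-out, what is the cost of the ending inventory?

Apr 16, 873 sold [FIFO — oldest first]: 83 @ $17.20 + 255 @ $15.65 + 210 @ $14.90 + 325 @ $12.10 = $12,479.85
Apr 20, 40 sold [FIFO — oldest first]: 22 @ $12.10 + 18 @ $14.55 = $528.10
Total COGS = $12,479.85 + $528.10 = $13,007.95
Ending inventory: 325 @ $14.55 + 48 @ $12.30 = $5,319.15
Check: goods available $18,327.10 = COGS $13,007.95 + ending $5,319.15

Ending inventory = $5,319.15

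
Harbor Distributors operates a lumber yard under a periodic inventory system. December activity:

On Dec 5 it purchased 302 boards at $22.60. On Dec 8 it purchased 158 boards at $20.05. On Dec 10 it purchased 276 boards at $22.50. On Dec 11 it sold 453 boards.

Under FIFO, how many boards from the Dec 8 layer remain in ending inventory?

Dec 11, 453 sold [FIFO — oldest first]: 302 @ $22.60 + 151 @ $20.05 = $9,852.75
Ending inventory: 7 @ $20.05 + 276 @ $22.50 = $6,350.35
Check: goods available $16,203.10 = COGS $9,852.75 + ending $6,350.35

7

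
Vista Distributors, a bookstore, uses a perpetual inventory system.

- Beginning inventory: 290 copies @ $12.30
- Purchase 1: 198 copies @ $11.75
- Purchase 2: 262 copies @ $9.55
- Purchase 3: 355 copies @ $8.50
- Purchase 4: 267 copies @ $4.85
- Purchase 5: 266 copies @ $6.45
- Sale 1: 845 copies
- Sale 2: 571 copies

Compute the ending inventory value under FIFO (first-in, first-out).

Sale 1 (845) [FIFO — oldest first]: 290 @ $12.30 + 198 @ $11.75 + 262 @ $9.55 + 95 @ $8.50 = $9,203.10
Sale 2 (571) [FIFO — oldest first]: 260 @ $8.50 + 267 @ $4.85 + 44 @ $6.45 = $3,788.75
Total COGS = $9,203.10 + $3,788.75 = $12,991.85
Ending inventory: 222 @ $6.45 = $1,431.90

Ending inventory = $1,431.90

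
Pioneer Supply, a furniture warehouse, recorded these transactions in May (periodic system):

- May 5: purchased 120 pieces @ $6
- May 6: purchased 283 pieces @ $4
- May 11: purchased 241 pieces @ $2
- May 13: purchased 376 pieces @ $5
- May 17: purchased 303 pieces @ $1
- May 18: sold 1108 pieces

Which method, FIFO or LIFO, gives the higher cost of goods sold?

FIFO COGS: 120 @ $6 + 283 @ $4 + 241 @ $2 + 376 @ $5 + 88 @ $1 = $4,302
LIFO COGS: 303 @ $1 + 376 @ $5 + 241 @ $2 + 188 @ $4 = $3,417

FIFO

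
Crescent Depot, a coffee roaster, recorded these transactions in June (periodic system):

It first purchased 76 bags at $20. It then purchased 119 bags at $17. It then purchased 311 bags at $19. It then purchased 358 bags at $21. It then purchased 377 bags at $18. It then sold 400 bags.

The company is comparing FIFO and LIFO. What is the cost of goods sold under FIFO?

COGS = $7,438

FIFO COGS: 76 @ $20 + 119 @ $17 + 205 @ $19 = $7,438
LIFO COGS: 377 @ $18 + 23 @ $21 = $7,269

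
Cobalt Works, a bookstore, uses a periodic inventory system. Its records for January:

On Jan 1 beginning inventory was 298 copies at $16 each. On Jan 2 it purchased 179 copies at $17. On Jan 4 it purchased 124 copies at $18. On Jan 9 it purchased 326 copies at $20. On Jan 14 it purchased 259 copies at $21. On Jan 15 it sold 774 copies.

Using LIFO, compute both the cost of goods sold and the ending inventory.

Jan 15, 774 sold [LIFO — newest first]: 259 @ $21 + 326 @ $20 + 124 @ $18 + 65 @ $17 = $15,296
Ending inventory: 298 @ $16 + 114 @ $17 = $6,706

COGS = $15,296; ending inventory = $6,706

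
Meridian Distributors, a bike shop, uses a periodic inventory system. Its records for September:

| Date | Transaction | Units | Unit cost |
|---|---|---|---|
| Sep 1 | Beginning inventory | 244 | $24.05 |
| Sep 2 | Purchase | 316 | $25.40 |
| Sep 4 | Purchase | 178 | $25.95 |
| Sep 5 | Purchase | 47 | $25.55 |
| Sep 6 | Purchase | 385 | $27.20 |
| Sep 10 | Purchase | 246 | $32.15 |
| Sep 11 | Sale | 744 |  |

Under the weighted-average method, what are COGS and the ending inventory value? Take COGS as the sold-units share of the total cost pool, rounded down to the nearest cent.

Sep 11, sell 744: 744/1416 × $38,095.45 → $20,016.25
Ending inventory (cost pool remaining) = $18,079.20

COGS = $20,016.25; ending inventory = $18,079.20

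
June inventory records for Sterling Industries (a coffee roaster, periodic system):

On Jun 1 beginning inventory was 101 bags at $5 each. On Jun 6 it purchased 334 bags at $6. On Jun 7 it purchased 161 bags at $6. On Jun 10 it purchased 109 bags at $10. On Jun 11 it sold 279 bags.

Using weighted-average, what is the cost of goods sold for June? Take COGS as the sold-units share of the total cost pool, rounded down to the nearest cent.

Jun 11, sell 279: 279/705 × $4,565.00 → $1,806.57
Ending inventory (cost pool remaining) = $2,758.43
Check: goods available $4,565.00 = COGS $1,806.57 + ending $2,758.43

COGS = $1,806.57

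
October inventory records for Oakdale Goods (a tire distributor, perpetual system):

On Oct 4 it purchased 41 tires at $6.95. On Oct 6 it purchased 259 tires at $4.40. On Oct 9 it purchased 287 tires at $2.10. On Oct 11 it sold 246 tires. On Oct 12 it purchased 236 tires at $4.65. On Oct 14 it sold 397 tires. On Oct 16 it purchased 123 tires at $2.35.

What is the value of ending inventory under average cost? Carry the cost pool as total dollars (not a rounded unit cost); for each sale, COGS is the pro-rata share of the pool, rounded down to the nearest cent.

Ending inventory = $998.78

After Oct 4: 41 on hand, pool $284.95 (≈ $6.9500 each)
After Oct 6: 300 on hand, pool $1,424.55 (≈ $4.7485 each)
After Oct 9: 587 on hand, pool $2,027.25 (≈ $3.4536 each)
Oct 11, sell 246: 246/587 × $2,027.25 → $849.58
After Oct 12: 577 on hand, pool $2,275.07 (≈ $3.9429 each)
Oct 14, sell 397: 397/577 × $2,275.07 → $1,565.34
After Oct 16: 303 on hand, pool $998.78 (≈ $3.2963 each)
Total COGS = $849.58 + $1,565.34 = $2,414.92
Ending inventory (cost pool remaining) = $998.78
Check: goods available $3,413.70 = COGS $2,414.92 + ending $998.78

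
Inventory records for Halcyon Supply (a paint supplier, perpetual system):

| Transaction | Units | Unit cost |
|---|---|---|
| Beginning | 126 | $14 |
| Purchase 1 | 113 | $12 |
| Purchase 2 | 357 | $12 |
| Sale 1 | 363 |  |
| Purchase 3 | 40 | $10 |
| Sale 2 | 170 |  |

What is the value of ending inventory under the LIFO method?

Ending inventory = $1,442

Sale 1 (363) [LIFO — newest first]: 357 @ $12 + 6 @ $12 = $4,356
Sale 2 (170) [LIFO — newest first]: 40 @ $10 + 107 @ $12 + 23 @ $14 = $2,006
Total COGS = $4,356 + $2,006 = $6,362
Ending inventory: 103 @ $14 = $1,442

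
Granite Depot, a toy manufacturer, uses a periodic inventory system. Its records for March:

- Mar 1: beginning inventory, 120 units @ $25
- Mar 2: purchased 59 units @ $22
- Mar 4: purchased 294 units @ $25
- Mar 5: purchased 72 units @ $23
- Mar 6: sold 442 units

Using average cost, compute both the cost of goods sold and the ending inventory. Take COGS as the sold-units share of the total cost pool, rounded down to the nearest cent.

COGS = $10,789.66; ending inventory = $2,514.34

Mar 6, sell 442: 442/545 × $13,304.00 → $10,789.66
Ending inventory (cost pool remaining) = $2,514.34
Check: goods available $13,304.00 = COGS $10,789.66 + ending $2,514.34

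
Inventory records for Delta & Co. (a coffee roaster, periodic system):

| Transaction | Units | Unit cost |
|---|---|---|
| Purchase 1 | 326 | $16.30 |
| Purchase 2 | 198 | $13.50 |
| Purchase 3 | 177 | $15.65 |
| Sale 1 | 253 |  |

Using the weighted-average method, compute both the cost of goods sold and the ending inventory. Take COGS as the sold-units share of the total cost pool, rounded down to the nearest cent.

Sale 1, sell 253: 253/701 × $10,756.85 → $3,882.28
Ending inventory (cost pool remaining) = $6,874.57

COGS = $3,882.28; ending inventory = $6,874.57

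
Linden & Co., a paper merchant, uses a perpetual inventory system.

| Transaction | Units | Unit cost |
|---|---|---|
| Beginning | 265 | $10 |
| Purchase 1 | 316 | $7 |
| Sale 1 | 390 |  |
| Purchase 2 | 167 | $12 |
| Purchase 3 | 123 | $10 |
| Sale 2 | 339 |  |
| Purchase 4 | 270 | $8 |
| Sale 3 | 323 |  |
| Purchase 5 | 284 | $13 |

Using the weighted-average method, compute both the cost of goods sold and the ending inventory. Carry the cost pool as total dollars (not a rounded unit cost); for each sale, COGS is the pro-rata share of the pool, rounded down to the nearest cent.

After Beginning: 265 on hand, pool $2,650.00 (≈ $10.0000 each)
After Purchase 1: 581 on hand, pool $4,862.00 (≈ $8.3683 each)
Sale 1, sell 390: 390/581 × $4,862.00 → $3,263.64
After Purchase 2: 358 on hand, pool $3,602.36 (≈ $10.0625 each)
After Purchase 3: 481 on hand, pool $4,832.36 (≈ $10.0465 each)
Sale 2, sell 339: 339/481 × $4,832.36 → $3,405.75
After Purchase 4: 412 on hand, pool $3,586.61 (≈ $8.7054 each)
Sale 3, sell 323: 323/412 × $3,586.61 → $2,811.83
After Purchase 5: 373 on hand, pool $4,466.78 (≈ $11.9753 each)
Total COGS = $3,263.64 + $3,405.75 + $2,811.83 = $9,481.22
Ending inventory (cost pool remaining) = $4,466.78

COGS = $9,481.22; ending inventory = $4,466.78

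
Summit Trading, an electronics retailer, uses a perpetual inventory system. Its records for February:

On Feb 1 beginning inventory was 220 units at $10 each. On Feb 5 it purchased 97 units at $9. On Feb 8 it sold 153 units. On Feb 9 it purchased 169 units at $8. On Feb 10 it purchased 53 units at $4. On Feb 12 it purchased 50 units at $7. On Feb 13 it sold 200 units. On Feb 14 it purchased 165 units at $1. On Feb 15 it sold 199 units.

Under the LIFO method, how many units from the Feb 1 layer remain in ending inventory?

164

Feb 8, 153 sold [LIFO — newest first]: 97 @ $9 + 56 @ $10 = $1,433
Feb 13, 200 sold [LIFO — newest first]: 50 @ $7 + 53 @ $4 + 97 @ $8 = $1,338
Feb 15, 199 sold [LIFO — newest first]: 165 @ $1 + 34 @ $8 = $437
Total COGS = $1,433 + $1,338 + $437 = $3,208
Ending inventory: 164 @ $10 + 38 @ $8 = $1,944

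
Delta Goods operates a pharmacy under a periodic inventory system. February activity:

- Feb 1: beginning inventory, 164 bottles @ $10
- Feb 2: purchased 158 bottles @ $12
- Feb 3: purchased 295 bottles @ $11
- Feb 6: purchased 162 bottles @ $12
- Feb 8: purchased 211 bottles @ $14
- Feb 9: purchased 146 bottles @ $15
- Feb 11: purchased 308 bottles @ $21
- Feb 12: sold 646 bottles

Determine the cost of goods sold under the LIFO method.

Feb 12, 646 sold [LIFO — newest first]: 308 @ $21 + 146 @ $15 + 192 @ $14 = $11,346
Ending inventory: 164 @ $10 + 158 @ $12 + 295 @ $11 + 162 @ $12 + 19 @ $14 = $8,991

COGS = $11,346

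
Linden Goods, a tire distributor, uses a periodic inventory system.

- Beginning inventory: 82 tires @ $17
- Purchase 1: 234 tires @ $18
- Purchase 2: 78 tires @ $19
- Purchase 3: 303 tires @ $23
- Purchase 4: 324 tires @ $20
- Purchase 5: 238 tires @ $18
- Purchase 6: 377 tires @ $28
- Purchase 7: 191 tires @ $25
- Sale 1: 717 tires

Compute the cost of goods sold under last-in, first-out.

COGS = $18,013

Sale 1 (717) [LIFO — newest first]: 191 @ $25 + 377 @ $28 + 149 @ $18 = $18,013
Ending inventory: 82 @ $17 + 234 @ $18 + 78 @ $19 + 303 @ $23 + 324 @ $20 + 89 @ $18 = $22,139
Check: goods available $40,152 = COGS $18,013 + ending $22,139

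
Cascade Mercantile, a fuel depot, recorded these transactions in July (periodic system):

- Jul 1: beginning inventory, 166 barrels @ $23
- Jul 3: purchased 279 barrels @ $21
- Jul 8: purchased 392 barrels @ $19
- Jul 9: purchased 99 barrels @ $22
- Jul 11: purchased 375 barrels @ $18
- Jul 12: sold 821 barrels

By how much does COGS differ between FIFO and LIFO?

$1,300

FIFO COGS: 166 @ $23 + 279 @ $21 + 376 @ $19 = $16,821
LIFO COGS: 375 @ $18 + 99 @ $22 + 347 @ $19 = $15,521
Difference = |$16,821 − $15,521| = $1,300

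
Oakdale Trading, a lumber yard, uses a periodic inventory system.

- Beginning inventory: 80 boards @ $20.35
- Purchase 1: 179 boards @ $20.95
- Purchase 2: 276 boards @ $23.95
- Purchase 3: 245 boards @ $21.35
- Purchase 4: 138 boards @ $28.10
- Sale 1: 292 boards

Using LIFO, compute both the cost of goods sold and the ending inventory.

COGS = $7,165.70; ending inventory = $13,931.10

Sale 1 (292) [LIFO — newest first]: 138 @ $28.10 + 154 @ $21.35 = $7,165.70
Ending inventory: 80 @ $20.35 + 179 @ $20.95 + 276 @ $23.95 + 91 @ $21.35 = $13,931.10
Check: goods available $21,096.80 = COGS $7,165.70 + ending $13,931.10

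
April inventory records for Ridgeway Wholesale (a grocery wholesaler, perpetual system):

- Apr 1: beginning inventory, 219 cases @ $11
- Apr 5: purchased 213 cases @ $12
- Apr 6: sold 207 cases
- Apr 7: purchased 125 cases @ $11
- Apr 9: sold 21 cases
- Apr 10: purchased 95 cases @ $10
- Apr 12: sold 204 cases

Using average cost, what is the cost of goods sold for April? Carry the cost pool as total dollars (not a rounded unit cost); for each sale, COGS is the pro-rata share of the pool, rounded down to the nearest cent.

After Apr 1: 219 on hand, pool $2,409.00 (≈ $11.0000 each)
After Apr 5: 432 on hand, pool $4,965.00 (≈ $11.4931 each)
Apr 6, sell 207: 207/432 × $4,965.00 → $2,379.06
After Apr 7: 350 on hand, pool $3,960.94 (≈ $11.3170 each)
Apr 9, sell 21: 21/350 × $3,960.94 → $237.65
After Apr 10: 424 on hand, pool $4,673.29 (≈ $11.0219 each)
Apr 12, sell 204: 204/424 × $4,673.29 → $2,248.46
Total COGS = $2,379.06 + $237.65 + $2,248.46 = $4,865.17
Ending inventory (cost pool remaining) = $2,424.83

COGS = $4,865.17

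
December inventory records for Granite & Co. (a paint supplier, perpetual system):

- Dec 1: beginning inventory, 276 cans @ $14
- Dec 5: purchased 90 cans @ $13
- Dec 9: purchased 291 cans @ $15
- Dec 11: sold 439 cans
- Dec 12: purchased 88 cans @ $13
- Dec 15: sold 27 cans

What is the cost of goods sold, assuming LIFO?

COGS = $6,698

Dec 11, 439 sold [LIFO — newest first]: 291 @ $15 + 90 @ $13 + 58 @ $14 = $6,347
Dec 15, 27 sold [LIFO — newest first]: 27 @ $13 = $351
Total COGS = $6,347 + $351 = $6,698
Ending inventory: 218 @ $14 + 61 @ $13 = $3,845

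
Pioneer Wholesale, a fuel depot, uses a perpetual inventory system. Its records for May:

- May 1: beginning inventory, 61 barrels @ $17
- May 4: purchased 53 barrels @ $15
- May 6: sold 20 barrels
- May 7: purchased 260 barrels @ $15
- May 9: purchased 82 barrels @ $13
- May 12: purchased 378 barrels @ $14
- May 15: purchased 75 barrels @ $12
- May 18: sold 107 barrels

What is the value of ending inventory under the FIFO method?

May 6, 20 sold [FIFO — oldest first]: 20 @ $17 = $340
May 18, 107 sold [FIFO — oldest first]: 41 @ $17 + 53 @ $15 + 13 @ $15 = $1,687
Total COGS = $340 + $1,687 = $2,027
Ending inventory: 247 @ $15 + 82 @ $13 + 378 @ $14 + 75 @ $12 = $10,963

Ending inventory = $10,963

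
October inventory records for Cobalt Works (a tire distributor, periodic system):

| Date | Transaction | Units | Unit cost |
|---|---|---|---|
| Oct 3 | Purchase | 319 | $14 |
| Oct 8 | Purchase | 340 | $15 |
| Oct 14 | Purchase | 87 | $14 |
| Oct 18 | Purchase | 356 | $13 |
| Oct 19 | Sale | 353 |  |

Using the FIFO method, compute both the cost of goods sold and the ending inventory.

Oct 19, 353 sold [FIFO — oldest first]: 319 @ $14 + 34 @ $15 = $4,976
Ending inventory: 306 @ $15 + 87 @ $14 + 356 @ $13 = $10,436

COGS = $4,976; ending inventory = $10,436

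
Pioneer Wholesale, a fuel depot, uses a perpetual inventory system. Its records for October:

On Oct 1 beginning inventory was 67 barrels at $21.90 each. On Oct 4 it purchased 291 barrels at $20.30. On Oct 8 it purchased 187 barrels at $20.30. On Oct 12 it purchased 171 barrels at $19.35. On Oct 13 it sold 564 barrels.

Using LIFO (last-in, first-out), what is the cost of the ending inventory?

Ending inventory = $3,192.80

Oct 13, 564 sold [LIFO — newest first]: 171 @ $19.35 + 187 @ $20.30 + 206 @ $20.30 = $11,286.75
Ending inventory: 67 @ $21.90 + 85 @ $20.30 = $3,192.80
Check: goods available $14,479.55 = COGS $11,286.75 + ending $3,192.80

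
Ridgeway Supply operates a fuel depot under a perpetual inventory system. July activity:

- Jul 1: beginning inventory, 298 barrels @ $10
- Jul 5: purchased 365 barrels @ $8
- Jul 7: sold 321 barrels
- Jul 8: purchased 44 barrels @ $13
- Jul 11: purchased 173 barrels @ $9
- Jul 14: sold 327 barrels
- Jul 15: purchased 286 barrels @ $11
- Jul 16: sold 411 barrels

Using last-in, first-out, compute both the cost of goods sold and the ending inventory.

COGS = $10,105; ending inventory = $1,070

Jul 7, 321 sold [LIFO — newest first]: 321 @ $8 = $2,568
Jul 14, 327 sold [LIFO — newest first]: 173 @ $9 + 44 @ $13 + 44 @ $8 + 66 @ $10 = $3,141
Jul 16, 411 sold [LIFO — newest first]: 286 @ $11 + 125 @ $10 = $4,396
Total COGS = $2,568 + $3,141 + $4,396 = $10,105
Ending inventory: 107 @ $10 = $1,070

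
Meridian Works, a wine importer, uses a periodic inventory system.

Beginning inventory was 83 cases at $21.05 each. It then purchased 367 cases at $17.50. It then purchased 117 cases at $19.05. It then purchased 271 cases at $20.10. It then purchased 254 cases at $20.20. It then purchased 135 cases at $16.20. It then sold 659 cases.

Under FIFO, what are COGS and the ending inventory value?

Sale 1 (659) [FIFO — oldest first]: 83 @ $21.05 + 367 @ $17.50 + 117 @ $19.05 + 92 @ $20.10 = $12,247.70
Ending inventory: 179 @ $20.10 + 254 @ $20.20 + 135 @ $16.20 = $10,915.70

COGS = $12,247.70; ending inventory = $10,915.70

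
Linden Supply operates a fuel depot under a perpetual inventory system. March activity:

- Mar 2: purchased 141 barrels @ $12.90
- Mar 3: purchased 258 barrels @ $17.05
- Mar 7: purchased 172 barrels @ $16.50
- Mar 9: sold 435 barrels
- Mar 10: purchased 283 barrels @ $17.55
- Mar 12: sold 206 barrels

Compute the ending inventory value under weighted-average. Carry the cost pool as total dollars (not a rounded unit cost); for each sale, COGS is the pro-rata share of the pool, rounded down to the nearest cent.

Ending inventory = $3,621.28

After Mar 2: 141 on hand, pool $1,818.90 (≈ $12.9000 each)
After Mar 3: 399 on hand, pool $6,217.80 (≈ $15.5835 each)
After Mar 7: 571 on hand, pool $9,055.80 (≈ $15.8595 each)
Mar 9, sell 435: 435/571 × $9,055.80 → $6,898.90
After Mar 10: 419 on hand, pool $7,123.55 (≈ $17.0013 each)
Mar 12, sell 206: 206/419 × $7,123.55 → $3,502.27
Total COGS = $6,898.90 + $3,502.27 = $10,401.17
Ending inventory (cost pool remaining) = $3,621.28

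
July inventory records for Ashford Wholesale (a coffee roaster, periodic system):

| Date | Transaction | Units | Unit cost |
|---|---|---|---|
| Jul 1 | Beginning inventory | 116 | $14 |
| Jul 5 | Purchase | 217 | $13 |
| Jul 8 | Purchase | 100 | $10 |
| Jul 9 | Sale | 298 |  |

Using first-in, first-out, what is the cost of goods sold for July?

COGS = $3,990

Jul 9, 298 sold [FIFO — oldest first]: 116 @ $14 + 182 @ $13 = $3,990
Ending inventory: 35 @ $13 + 100 @ $10 = $1,455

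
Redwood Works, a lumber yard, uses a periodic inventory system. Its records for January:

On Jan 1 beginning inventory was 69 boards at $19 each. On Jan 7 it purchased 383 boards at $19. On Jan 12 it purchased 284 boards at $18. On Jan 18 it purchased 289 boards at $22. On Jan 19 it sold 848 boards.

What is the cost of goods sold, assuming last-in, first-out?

COGS = $16,695

Jan 19, 848 sold [LIFO — newest first]: 289 @ $22 + 284 @ $18 + 275 @ $19 = $16,695
Ending inventory: 69 @ $19 + 108 @ $19 = $3,363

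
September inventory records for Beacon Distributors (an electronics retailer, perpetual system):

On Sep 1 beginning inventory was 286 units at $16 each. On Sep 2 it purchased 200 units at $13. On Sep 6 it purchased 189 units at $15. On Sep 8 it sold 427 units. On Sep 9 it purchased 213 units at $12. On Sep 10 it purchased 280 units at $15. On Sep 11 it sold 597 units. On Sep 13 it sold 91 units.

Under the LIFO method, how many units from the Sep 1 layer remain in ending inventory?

53

Sep 8, 427 sold [LIFO — newest first]: 189 @ $15 + 200 @ $13 + 38 @ $16 = $6,043
Sep 11, 597 sold [LIFO — newest first]: 280 @ $15 + 213 @ $12 + 104 @ $16 = $8,420
Sep 13, 91 sold [LIFO — newest first]: 91 @ $16 = $1,456
Total COGS = $6,043 + $8,420 + $1,456 = $15,919
Ending inventory: 53 @ $16 = $848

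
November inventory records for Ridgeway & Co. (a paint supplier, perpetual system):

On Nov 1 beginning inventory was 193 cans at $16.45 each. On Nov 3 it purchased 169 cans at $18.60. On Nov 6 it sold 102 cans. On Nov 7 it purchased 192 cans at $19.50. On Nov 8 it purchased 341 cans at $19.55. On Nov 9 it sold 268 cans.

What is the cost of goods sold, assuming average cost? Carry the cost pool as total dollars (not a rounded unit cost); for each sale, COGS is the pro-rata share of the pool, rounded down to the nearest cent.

After Nov 1: 193 on hand, pool $3,174.85 (≈ $16.4500 each)
After Nov 3: 362 on hand, pool $6,318.25 (≈ $17.4537 each)
Nov 6, sell 102: 102/362 × $6,318.25 → $1,780.28
After Nov 7: 452 on hand, pool $8,281.97 (≈ $18.3229 each)
After Nov 8: 793 on hand, pool $14,948.52 (≈ $18.8506 each)
Nov 9, sell 268: 268/793 × $14,948.52 → $5,051.95
Total COGS = $1,780.28 + $5,051.95 = $6,832.23
Ending inventory (cost pool remaining) = $9,896.57

COGS = $6,832.23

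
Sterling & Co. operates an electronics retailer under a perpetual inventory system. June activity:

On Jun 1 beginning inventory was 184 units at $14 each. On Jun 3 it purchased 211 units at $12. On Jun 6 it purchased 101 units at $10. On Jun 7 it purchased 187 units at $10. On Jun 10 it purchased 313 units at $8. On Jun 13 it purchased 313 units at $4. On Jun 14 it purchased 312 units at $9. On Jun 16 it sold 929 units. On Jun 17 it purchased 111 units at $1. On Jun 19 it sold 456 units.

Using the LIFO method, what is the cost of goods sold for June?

Jun 16, 929 sold [LIFO — newest first]: 312 @ $9 + 313 @ $4 + 304 @ $8 = $6,492
Jun 19, 456 sold [LIFO — newest first]: 111 @ $1 + 9 @ $8 + 187 @ $10 + 101 @ $10 + 48 @ $12 = $3,639
Total COGS = $6,492 + $3,639 = $10,131
Ending inventory: 184 @ $14 + 163 @ $12 = $4,532
Check: goods available $14,663 = COGS $10,131 + ending $4,532

COGS = $10,131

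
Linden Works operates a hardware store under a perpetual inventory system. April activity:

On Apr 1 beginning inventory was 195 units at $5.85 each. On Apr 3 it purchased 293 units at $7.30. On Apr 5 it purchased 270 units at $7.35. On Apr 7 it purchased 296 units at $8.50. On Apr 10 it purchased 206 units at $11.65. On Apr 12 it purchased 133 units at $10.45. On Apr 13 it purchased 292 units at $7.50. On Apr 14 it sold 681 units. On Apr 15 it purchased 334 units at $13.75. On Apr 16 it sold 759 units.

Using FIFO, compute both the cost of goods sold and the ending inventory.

COGS = $11,922.40; ending inventory = $6,430.00

Apr 14, 681 sold [FIFO — oldest first]: 195 @ $5.85 + 293 @ $7.30 + 193 @ $7.35 = $4,698.20
Apr 16, 759 sold [FIFO — oldest first]: 77 @ $7.35 + 296 @ $8.50 + 206 @ $11.65 + 133 @ $10.45 + 47 @ $7.50 = $7,224.20
Total COGS = $4,698.20 + $7,224.20 = $11,922.40
Ending inventory: 245 @ $7.50 + 334 @ $13.75 = $6,430.00
Check: goods available $18,352.40 = COGS $11,922.40 + ending $6,430.00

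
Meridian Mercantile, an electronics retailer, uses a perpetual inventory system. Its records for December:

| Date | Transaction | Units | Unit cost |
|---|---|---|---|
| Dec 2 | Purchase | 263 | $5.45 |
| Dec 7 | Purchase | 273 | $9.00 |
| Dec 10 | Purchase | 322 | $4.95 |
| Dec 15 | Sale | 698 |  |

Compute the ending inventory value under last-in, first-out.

Dec 15, 698 sold [LIFO — newest first]: 322 @ $4.95 + 273 @ $9.00 + 103 @ $5.45 = $4,612.25
Ending inventory: 160 @ $5.45 = $872.00

Ending inventory = $872.00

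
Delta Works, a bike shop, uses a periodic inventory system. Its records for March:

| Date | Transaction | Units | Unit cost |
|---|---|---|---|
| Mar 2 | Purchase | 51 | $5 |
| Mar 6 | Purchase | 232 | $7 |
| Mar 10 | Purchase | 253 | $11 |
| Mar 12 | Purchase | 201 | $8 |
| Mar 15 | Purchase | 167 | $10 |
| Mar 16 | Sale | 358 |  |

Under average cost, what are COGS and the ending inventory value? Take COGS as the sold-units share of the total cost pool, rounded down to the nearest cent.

COGS = $3,144.38; ending inventory = $4,795.62

Mar 16, sell 358: 358/904 × $7,940.00 → $3,144.38
Ending inventory (cost pool remaining) = $4,795.62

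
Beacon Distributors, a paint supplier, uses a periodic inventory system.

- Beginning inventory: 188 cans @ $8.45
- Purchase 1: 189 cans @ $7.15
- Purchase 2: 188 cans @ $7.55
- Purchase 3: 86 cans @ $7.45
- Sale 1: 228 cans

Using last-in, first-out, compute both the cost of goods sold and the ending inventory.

Sale 1 (228) [LIFO — newest first]: 86 @ $7.45 + 142 @ $7.55 = $1,712.80
Ending inventory: 188 @ $8.45 + 189 @ $7.15 + 46 @ $7.55 = $3,287.25
Check: goods available $5,000.05 = COGS $1,712.80 + ending $3,287.25

COGS = $1,712.80; ending inventory = $3,287.25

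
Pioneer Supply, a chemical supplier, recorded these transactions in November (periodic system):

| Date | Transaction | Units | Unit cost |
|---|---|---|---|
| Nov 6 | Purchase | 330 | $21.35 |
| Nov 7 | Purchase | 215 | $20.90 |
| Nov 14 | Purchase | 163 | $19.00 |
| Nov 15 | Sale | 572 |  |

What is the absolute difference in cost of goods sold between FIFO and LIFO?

$319.60

FIFO COGS: 330 @ $21.35 + 215 @ $20.90 + 27 @ $19.00 = $12,052.00
LIFO COGS: 163 @ $19.00 + 215 @ $20.90 + 194 @ $21.35 = $11,732.40
Difference = |$12,052.00 − $11,732.40| = $319.60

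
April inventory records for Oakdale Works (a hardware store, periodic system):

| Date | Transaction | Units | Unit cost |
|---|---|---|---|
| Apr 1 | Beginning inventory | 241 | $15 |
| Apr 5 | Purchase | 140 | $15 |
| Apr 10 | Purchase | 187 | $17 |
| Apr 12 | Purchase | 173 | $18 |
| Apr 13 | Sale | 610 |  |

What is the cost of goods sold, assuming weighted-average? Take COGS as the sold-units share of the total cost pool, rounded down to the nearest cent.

Apr 13, sell 610: 610/741 × $12,008.00 → $9,885.12
Ending inventory (cost pool remaining) = $2,122.88

COGS = $9,885.12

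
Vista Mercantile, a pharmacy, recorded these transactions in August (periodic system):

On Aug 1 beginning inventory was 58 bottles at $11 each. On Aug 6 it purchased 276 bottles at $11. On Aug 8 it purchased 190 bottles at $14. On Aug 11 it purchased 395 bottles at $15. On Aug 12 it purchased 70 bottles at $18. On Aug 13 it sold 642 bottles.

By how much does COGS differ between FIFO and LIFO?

$1,559

FIFO COGS: 58 @ $11 + 276 @ $11 + 190 @ $14 + 118 @ $15 = $8,104
LIFO COGS: 70 @ $18 + 395 @ $15 + 177 @ $14 = $9,663
Difference = |$8,104 − $9,663| = $1,559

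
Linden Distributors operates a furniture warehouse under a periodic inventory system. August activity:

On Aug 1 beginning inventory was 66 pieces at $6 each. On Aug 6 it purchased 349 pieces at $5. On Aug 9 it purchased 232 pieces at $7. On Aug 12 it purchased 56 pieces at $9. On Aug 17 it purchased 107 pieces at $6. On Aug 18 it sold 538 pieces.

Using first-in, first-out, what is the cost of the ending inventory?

Ending inventory = $1,909

Aug 18, 538 sold [FIFO — oldest first]: 66 @ $6 + 349 @ $5 + 123 @ $7 = $3,002
Ending inventory: 109 @ $7 + 56 @ $9 + 107 @ $6 = $1,909
Check: goods available $4,911 = COGS $3,002 + ending $1,909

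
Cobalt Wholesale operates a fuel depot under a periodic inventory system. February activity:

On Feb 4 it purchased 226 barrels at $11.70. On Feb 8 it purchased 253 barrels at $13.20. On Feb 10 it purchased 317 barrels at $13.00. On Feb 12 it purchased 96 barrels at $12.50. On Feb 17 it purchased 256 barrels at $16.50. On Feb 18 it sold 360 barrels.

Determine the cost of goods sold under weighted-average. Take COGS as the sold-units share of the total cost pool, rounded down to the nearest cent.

COGS = $4,869.65

Feb 18, sell 360: 360/1148 × $15,528.80 → $4,869.65
Ending inventory (cost pool remaining) = $10,659.15
Check: goods available $15,528.80 = COGS $4,869.65 + ending $10,659.15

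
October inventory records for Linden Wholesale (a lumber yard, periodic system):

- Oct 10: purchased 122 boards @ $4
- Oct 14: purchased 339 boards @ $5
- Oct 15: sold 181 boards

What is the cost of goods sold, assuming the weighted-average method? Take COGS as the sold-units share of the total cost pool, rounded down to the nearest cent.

Oct 15, sell 181: 181/461 × $2,183.00 → $857.09
Ending inventory (cost pool remaining) = $1,325.91

COGS = $857.09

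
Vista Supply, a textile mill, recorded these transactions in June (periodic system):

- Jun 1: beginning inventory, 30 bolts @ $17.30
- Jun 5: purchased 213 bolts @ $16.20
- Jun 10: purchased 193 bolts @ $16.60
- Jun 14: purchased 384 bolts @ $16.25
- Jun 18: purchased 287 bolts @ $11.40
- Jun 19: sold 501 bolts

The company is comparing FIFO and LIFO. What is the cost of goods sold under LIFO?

FIFO COGS: 30 @ $17.30 + 213 @ $16.20 + 193 @ $16.60 + 65 @ $16.25 = $8,229.65
LIFO COGS: 287 @ $11.40 + 214 @ $16.25 = $6,749.30

COGS = $6,749.30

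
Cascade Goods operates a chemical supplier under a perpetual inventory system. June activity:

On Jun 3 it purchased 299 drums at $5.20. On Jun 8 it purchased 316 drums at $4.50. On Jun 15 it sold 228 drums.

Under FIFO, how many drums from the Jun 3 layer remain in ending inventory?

71

Jun 15, 228 sold [FIFO — oldest first]: 228 @ $5.20 = $1,185.60
Ending inventory: 71 @ $5.20 + 316 @ $4.50 = $1,791.20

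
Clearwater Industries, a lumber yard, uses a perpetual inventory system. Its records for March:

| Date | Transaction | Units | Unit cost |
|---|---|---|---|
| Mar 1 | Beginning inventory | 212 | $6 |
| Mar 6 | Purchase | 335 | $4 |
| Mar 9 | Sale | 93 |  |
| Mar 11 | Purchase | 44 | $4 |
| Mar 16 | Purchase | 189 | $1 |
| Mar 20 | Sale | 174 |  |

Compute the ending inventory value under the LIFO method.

Mar 9, 93 sold [LIFO — newest first]: 93 @ $4 = $372
Mar 20, 174 sold [LIFO — newest first]: 174 @ $1 = $174
Total COGS = $372 + $174 = $546
Ending inventory: 212 @ $6 + 242 @ $4 + 44 @ $4 + 15 @ $1 = $2,431

Ending inventory = $2,431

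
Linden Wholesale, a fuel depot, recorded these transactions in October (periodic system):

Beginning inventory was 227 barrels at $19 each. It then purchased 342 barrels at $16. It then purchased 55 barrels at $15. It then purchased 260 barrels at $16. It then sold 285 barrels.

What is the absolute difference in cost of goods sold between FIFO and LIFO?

FIFO COGS: 227 @ $19 + 58 @ $16 = $5,241
LIFO COGS: 260 @ $16 + 25 @ $15 = $4,535
Difference = |$5,241 − $4,535| = $706

$706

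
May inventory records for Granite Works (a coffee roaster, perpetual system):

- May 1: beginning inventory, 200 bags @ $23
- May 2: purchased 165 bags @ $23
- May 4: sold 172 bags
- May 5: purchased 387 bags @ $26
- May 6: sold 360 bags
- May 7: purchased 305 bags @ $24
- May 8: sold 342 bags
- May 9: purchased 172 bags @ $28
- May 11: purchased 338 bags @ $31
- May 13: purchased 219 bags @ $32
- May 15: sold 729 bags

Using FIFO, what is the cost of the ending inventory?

Ending inventory = $5,856

May 4, 172 sold [FIFO — oldest first]: 172 @ $23 = $3,956
May 6, 360 sold [FIFO — oldest first]: 28 @ $23 + 165 @ $23 + 167 @ $26 = $8,781
May 8, 342 sold [FIFO — oldest first]: 220 @ $26 + 122 @ $24 = $8,648
May 15, 729 sold [FIFO — oldest first]: 183 @ $24 + 172 @ $28 + 338 @ $31 + 36 @ $32 = $20,838
Total COGS = $3,956 + $8,781 + $8,648 + $20,838 = $42,223
Ending inventory: 183 @ $32 = $5,856
Check: goods available $48,079 = COGS $42,223 + ending $5,856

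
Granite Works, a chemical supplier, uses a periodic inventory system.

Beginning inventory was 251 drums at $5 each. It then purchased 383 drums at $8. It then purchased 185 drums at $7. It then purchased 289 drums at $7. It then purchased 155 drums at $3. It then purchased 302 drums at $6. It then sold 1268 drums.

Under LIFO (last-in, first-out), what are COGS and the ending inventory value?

Sale 1 (1268) [LIFO — newest first]: 302 @ $6 + 155 @ $3 + 289 @ $7 + 185 @ $7 + 337 @ $8 = $8,291
Ending inventory: 251 @ $5 + 46 @ $8 = $1,623

COGS = $8,291; ending inventory = $1,623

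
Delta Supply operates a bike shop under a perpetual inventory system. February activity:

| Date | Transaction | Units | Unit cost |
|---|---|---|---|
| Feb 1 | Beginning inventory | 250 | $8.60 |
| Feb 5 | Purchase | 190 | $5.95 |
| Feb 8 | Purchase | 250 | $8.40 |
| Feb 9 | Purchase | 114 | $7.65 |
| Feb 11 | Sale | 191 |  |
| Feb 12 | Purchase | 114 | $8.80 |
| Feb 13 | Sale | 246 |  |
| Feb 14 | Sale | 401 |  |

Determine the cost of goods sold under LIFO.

Feb 11, 191 sold [LIFO — newest first]: 114 @ $7.65 + 77 @ $8.40 = $1,518.90
Feb 13, 246 sold [LIFO — newest first]: 114 @ $8.80 + 132 @ $8.40 = $2,112.00
Feb 14, 401 sold [LIFO — newest first]: 41 @ $8.40 + 190 @ $5.95 + 170 @ $8.60 = $2,936.90
Total COGS = $1,518.90 + $2,112.00 + $2,936.90 = $6,567.80
Ending inventory: 80 @ $8.60 = $688.00

COGS = $6,567.80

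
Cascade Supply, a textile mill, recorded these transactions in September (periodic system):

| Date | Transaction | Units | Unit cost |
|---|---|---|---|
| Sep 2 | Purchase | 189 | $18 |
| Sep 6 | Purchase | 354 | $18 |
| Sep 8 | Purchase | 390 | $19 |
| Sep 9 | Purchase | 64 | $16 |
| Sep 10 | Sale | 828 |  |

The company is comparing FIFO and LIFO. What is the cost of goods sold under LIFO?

FIFO COGS: 189 @ $18 + 354 @ $18 + 285 @ $19 = $15,189
LIFO COGS: 64 @ $16 + 390 @ $19 + 354 @ $18 + 20 @ $18 = $15,166

COGS = $15,166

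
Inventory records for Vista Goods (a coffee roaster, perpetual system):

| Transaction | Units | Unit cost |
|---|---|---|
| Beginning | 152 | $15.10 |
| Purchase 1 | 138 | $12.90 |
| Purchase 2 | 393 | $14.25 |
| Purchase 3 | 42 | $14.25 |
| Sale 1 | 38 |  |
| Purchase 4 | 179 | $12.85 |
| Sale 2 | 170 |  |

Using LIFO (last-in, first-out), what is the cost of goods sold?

Sale 1 (38) [LIFO — newest first]: 38 @ $14.25 = $541.50
Sale 2 (170) [LIFO — newest first]: 170 @ $12.85 = $2,184.50
Total COGS = $541.50 + $2,184.50 = $2,726.00
Ending inventory: 152 @ $15.10 + 138 @ $12.90 + 393 @ $14.25 + 4 @ $14.25 + 9 @ $12.85 = $9,848.30

COGS = $2,726.00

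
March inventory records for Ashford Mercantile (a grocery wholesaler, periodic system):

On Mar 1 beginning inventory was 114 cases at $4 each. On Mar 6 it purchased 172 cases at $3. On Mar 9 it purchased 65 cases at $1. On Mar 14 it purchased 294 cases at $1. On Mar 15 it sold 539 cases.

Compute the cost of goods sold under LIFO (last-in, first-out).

COGS = $907

Mar 15, 539 sold [LIFO — newest first]: 294 @ $1 + 65 @ $1 + 172 @ $3 + 8 @ $4 = $907
Ending inventory: 106 @ $4 = $424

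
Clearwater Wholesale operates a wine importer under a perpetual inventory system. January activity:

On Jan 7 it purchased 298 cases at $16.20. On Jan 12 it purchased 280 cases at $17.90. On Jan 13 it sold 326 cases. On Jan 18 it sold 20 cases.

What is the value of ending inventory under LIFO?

Ending inventory = $3,758.40

Jan 13, 326 sold [LIFO — newest first]: 280 @ $17.90 + 46 @ $16.20 = $5,757.20
Jan 18, 20 sold [LIFO — newest first]: 20 @ $16.20 = $324.00
Total COGS = $5,757.20 + $324.00 = $6,081.20
Ending inventory: 232 @ $16.20 = $3,758.40
Check: goods available $9,839.60 = COGS $6,081.20 + ending $3,758.40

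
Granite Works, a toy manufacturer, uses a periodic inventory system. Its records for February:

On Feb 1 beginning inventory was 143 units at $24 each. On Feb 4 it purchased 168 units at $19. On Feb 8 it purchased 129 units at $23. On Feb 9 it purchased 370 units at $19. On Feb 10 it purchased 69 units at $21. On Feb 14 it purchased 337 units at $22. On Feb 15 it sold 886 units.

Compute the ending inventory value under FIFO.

Ending inventory = $7,260

Feb 15, 886 sold [FIFO — oldest first]: 143 @ $24 + 168 @ $19 + 129 @ $23 + 370 @ $19 + 69 @ $21 + 7 @ $22 = $18,224
Ending inventory: 330 @ $22 = $7,260
Check: goods available $25,484 = COGS $18,224 + ending $7,260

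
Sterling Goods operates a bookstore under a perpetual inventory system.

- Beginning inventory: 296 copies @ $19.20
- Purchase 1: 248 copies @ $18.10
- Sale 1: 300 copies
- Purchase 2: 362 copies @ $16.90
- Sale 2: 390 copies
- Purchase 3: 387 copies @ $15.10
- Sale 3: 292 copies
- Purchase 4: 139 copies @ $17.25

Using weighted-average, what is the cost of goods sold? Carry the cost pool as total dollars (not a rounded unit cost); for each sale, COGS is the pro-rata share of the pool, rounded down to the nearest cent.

COGS = $17,156.19

After Beginning: 296 on hand, pool $5,683.20 (≈ $19.2000 each)
After Purchase 1: 544 on hand, pool $10,172.00 (≈ $18.6985 each)
Sale 1, sell 300: 300/544 × $10,172.00 → $5,609.55
After Purchase 2: 606 on hand, pool $10,680.25 (≈ $17.6242 each)
Sale 2, sell 390: 390/606 × $10,680.25 → $6,873.42
After Purchase 3: 603 on hand, pool $9,650.53 (≈ $16.0042 each)
Sale 3, sell 292: 292/603 × $9,650.53 → $4,673.22
After Purchase 4: 450 on hand, pool $7,375.06 (≈ $16.3890 each)
Total COGS = $5,609.55 + $6,873.42 + $4,673.22 = $17,156.19
Ending inventory (cost pool remaining) = $7,375.06
Check: goods available $24,531.25 = COGS $17,156.19 + ending $7,375.06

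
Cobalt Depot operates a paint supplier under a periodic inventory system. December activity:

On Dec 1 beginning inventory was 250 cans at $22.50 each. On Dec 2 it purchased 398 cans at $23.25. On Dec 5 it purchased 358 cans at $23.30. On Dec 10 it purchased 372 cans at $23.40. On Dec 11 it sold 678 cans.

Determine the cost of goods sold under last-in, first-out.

COGS = $15,834.60

Dec 11, 678 sold [LIFO — newest first]: 372 @ $23.40 + 306 @ $23.30 = $15,834.60
Ending inventory: 250 @ $22.50 + 398 @ $23.25 + 52 @ $23.30 = $16,090.10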